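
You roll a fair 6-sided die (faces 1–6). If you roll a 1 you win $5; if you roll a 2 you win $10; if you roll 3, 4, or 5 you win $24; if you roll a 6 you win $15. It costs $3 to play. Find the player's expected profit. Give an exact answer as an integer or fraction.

E[payout] = (1/6)·5 + (1/6)·10 + (1/6)·15 + (1/2)·24 = 17
Expected profit = 17 − 3 = 14

$14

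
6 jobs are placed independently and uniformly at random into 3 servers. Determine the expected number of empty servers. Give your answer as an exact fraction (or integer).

64/243

Let Xⱼ=1 if server j is empty. P(Xⱼ=1) = ((3-1)/3)^6 = 64/729.
By linearity, E[#empty] = 3·64/729 = 64/243.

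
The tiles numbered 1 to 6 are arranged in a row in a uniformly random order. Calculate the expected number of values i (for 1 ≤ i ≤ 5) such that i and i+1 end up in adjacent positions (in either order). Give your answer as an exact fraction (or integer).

For each i ∈ {1,…,5}, let Xᵢ = 1 if i and i+1 are adjacent. P(Xᵢ=1) = 2·(6−1)!/6! = 2/6.
By linearity, E[ΣXᵢ] = (5)·(2/6) = 5/3.

5/3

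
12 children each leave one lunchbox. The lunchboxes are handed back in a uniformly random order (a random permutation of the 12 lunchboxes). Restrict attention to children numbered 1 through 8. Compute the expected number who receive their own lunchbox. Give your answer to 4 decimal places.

Let Xᵢ = 1 if person i gets their own lunchbox. For each i, P(Xᵢ=1) = 1/12.
By linearity of expectation, E[X₁+…+X_8] = 8·(1/12) = 2/3.
≈ 0.6667

0.6667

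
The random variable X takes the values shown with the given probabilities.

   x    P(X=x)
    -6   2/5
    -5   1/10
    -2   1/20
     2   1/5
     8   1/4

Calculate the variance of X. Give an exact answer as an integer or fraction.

1677/50

E[X] = (2/5)·(-6) + (1/10)·(-5) + (1/20)·(-2) + (1/5)·2 + (1/4)·8 = -3/5
E[X²] = (2/5)·36 + (1/10)·25 + (1/20)·4 + (1/5)·4 + (1/4)·64 = 339/10
Var(X) = 339/10 − (-3/5)² = 1677/50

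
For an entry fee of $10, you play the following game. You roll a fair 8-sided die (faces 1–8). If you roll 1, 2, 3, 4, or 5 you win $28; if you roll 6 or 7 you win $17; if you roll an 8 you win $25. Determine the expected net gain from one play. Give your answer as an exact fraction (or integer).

119/8 dollars

E[payout] = (1/4)·17 + (1/8)·25 + (5/8)·28 = 199/8
Expected profit = 199/8 − 10 = 119/8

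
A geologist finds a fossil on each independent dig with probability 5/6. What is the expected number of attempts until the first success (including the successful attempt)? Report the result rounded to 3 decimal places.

1.200

For a geometric distribution, E[trials] = 1/p = 1/(5/6) = 6/5.
≈ 1.200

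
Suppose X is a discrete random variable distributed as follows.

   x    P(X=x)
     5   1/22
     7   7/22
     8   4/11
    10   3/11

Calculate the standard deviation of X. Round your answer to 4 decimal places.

E[X] = 89/11, E[X²] = 740/11
Var(X) = E[X²] − (E[X])² = 740/11 − 7921/121 = 219/121
SD(X) = √(219/121) ≈ 1.3453

1.3453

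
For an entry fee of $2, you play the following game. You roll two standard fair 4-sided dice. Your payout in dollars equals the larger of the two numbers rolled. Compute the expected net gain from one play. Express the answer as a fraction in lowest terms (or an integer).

9/8 dollars

Distribution of the larger of the two numbers rolled: 1 w.p. 1/16, 2 w.p. 3/16, 3 w.p. 5/16, 4 w.p. 7/16
E[payout] = (1/16)·1 + (3/16)·2 + (5/16)·3 + (7/16)·4 = 25/8
Expected profit = 25/8 − 2 = 9/8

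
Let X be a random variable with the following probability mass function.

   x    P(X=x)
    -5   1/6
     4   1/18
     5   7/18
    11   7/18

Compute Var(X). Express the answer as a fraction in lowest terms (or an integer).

9833/324

E[X] = (1/6)·(-5) + (1/18)·4 + (7/18)·5 + (7/18)·11 = 101/18
E[X²] = (1/6)·25 + (1/18)·16 + (7/18)·25 + (7/18)·121 = 371/6
Var(X) = 371/6 − (101/18)² = 9833/324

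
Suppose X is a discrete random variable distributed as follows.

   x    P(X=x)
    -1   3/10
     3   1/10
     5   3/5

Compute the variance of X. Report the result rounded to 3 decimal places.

7.200

E[X] = (3/10)·(-1) + (1/10)·3 + (3/5)·5 = 3
E[X²] = (3/10)·1 + (1/10)·9 + (3/5)·25 = 81/5
Var(X) = 81/5 − (3)² = 36/5 ≈ 7.200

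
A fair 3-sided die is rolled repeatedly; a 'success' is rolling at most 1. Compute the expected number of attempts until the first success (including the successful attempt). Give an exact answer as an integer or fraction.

For a geometric distribution, E[trials] = 1/p = 1/(1/3) = 3.

3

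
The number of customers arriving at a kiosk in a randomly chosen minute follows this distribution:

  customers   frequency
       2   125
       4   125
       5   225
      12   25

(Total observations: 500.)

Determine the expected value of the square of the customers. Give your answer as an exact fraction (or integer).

Total = 500, so P(customers=2) = 125/500, etc.
E[X²] = (1/4)·4 + (1/4)·16 + (9/20)·25 + (1/20)·144
     = 469/20

469/20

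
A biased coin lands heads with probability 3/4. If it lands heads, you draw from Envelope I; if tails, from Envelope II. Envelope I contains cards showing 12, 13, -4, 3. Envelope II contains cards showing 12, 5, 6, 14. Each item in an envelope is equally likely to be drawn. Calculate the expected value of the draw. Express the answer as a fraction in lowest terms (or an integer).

E[X | Envelope I] = (12 + 13 − 4 + 3)/4 = 6
E[X | Envelope II] = (12 + 5 + 6 + 14)/4 = 37/4
E[X] = (3/4)·6 + (1/4)·37/4 = 109/16

109/16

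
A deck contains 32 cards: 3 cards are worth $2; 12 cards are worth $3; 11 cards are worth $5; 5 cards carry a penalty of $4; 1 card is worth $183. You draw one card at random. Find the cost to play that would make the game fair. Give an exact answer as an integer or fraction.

65/8 dollars

E[payout] = (3/32)·2 + (12/32)·3 + (11/32)·5 + (5/32)·(-4) + (1/32)·183 = 65/8
Fair fee = E[payout] = 65/8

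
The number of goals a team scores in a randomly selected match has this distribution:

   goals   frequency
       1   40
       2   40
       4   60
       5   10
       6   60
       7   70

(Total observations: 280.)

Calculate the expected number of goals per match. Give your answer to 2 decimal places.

Total = 280, so P(goals=1) = 40/280, etc.
E[X] = (1/7)·1 + (1/7)·2 + (3/14)·4 + (1/28)·5 + (3/14)·6 + (1/4)·7
     = 9/2 ≈ 4.50

4.50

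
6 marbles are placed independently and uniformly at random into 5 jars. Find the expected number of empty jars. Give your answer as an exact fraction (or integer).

4096/3125

Let Xⱼ=1 if jar j is empty. P(Xⱼ=1) = ((5-1)/5)^6 = 4096/15625.
By linearity, E[#empty] = 5·4096/15625 = 4096/3125.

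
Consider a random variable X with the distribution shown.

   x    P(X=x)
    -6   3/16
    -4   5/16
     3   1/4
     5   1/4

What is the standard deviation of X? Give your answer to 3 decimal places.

E[X] = -3/8, E[X²] = 81/4
Var(X) = E[X²] − (E[X])² = 81/4 − 9/64 = 1287/64
SD(X) = √(1287/64) ≈ 4.484

4.484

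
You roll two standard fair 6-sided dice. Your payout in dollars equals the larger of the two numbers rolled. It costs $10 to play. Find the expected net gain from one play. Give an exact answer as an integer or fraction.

Distribution of the larger of the two numbers rolled: 1 w.p. 1/36, 2 w.p. 1/12, 3 w.p. 5/36, 4 w.p. 7/36, 5 w.p. 1/4, 6 w.p. 11/36
E[payout] = (1/36)·1 + (1/12)·2 + (5/36)·3 + (7/36)·4 + (1/4)·5 + (11/36)·6 = 161/36
Expected profit = 161/36 − 10 = -199/36

-199/36 dollars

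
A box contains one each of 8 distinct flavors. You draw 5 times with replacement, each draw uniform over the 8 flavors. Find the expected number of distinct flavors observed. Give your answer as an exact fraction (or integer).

Let Xⱼ=1 if type j appears at least once. P(Xⱼ=1) = 1 − ((8−1)/8)^5 = 15961/32768.
E[#distinct] = 8·15961/32768 = 15961/4096.

15961/4096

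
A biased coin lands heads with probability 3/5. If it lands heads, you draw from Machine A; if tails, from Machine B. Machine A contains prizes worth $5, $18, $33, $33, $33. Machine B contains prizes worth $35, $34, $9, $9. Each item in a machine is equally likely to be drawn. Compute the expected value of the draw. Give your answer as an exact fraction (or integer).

1167/50 dollars

E[X | Machine A] = (5 + 18 + 33 + 33 + 33)/5 = 122/5
E[X | Machine B] = (35 + 34 + 9 + 9)/4 = 87/4
E[X] = (3/5)·122/5 + (2/5)·87/4 = 1167/50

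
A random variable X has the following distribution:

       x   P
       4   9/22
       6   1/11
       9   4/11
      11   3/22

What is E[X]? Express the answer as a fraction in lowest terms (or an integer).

153/22

E[X] = (9/22)·4 + (1/11)·6 + (4/11)·9 + (3/22)·11
     = 153/22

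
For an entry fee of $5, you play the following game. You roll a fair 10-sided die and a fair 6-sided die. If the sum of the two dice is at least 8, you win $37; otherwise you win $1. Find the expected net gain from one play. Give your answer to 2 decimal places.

E[payout] = (7/20)·1 + (13/20)·37 = 122/5
Expected profit = 122/5 − 5 = 97/5 ≈ $19.40

$19.40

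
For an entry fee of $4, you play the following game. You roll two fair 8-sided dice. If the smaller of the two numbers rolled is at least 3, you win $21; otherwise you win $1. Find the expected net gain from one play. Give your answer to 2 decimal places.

$8.25

E[payout] = (7/16)·1 + (9/16)·21 = 49/4
Expected profit = 49/4 − 4 = 33/4 ≈ $8.25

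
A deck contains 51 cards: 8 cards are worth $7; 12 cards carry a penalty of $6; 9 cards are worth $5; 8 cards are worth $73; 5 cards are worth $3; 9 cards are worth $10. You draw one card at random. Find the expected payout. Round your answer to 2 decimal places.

$14.08

E[payout] = (8/51)·7 + (12/51)·(-6) + (9/51)·5 + (8/51)·73 + (5/51)·3 + (9/51)·10 = 718/51
≈ $14.08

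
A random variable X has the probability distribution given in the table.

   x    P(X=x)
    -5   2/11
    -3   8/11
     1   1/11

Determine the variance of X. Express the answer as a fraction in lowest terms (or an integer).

E[X] = (2/11)·(-5) + (8/11)·(-3) + (1/11)·1 = -3
E[X²] = (2/11)·25 + (8/11)·9 + (1/11)·1 = 123/11
Var(X) = 123/11 − (-3)² = 24/11

24/11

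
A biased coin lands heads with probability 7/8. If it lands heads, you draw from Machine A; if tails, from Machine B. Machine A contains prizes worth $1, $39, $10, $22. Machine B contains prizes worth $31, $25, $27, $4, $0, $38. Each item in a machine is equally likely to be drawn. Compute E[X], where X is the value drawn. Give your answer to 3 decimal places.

$18.354

E[X | Machine A] = (1 + 39 + 10 + 22)/4 = 18
E[X | Machine B] = (31 + 25 + 27 + 4 + 0 + 38)/6 = 125/6
E[X] = (7/8)·18 + (1/8)·125/6 = 881/48 ≈ 18.354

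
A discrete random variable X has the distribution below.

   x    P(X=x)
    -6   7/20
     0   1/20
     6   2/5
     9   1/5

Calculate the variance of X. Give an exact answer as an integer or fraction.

E[X] = (7/20)·(-6) + (1/20)·0 + (2/5)·6 + (1/5)·9 = 21/10
E[X²] = (7/20)·36 + (1/20)·0 + (2/5)·36 + (1/5)·81 = 216/5
Var(X) = 216/5 − (21/10)² = 3879/100

3879/100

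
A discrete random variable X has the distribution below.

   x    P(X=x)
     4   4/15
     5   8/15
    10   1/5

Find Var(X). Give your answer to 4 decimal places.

4.7289

E[X] = (4/15)·4 + (8/15)·5 + (1/5)·10 = 86/15
E[X²] = (4/15)·16 + (8/15)·25 + (1/5)·100 = 188/5
Var(X) = 188/5 − (86/15)² = 1064/225 ≈ 4.7289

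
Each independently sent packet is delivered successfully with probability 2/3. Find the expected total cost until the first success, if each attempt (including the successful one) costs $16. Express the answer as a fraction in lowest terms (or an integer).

$24

E[#attempts] = 1/p = 3/2; E[cost] = 16·3/2 = 24.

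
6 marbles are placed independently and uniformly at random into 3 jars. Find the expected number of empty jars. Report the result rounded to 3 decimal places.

0.263

Let Xⱼ=1 if jar j is empty. P(Xⱼ=1) = ((3-1)/3)^6 = 64/729.
By linearity, E[#empty] = 3·64/729 = 64/243.
≈ 0.263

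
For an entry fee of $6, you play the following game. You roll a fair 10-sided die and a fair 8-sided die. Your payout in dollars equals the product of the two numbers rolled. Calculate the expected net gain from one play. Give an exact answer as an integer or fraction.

75/4 dollars

Distribution of the product of the two numbers rolled: 1 w.p. 1/80, 2 w.p. 1/40, 3 w.p. 1/40, 4 w.p. 3/80, 5 w.p. 1/40, 6 w.p. 1/20, …
E[payout] = (1/80)·1 + (1/40)·2 + (1/40)·3 + (3/80)·4 + (1/40)·5 + (1/20)·6 + (1/40)·7 + (1/20)·8 + (1/40)·9 + (3/80)·10 + (1/20)·12 + (1/40)·14 + (1/40)·15 + (3/80)·16 + (3/80)·18 + (3/80)·20 + (1/40)·21 + (1/20)·24 + (1/80)·25 + (1/80)·27 + (1/40)·28 + (3/80)·30 + (1/40)·32 + (1/40)·35 + (1/40)·36 + (3/80)·40 + (1/40)·42 + (1/80)·45 + (1/40)·48 + (1/80)·49 + (1/80)·50 + (1/80)·54 + (1/40)·56 + (1/80)·60 + (1/80)·63 + (1/80)·64 + (1/80)·70 + (1/80)·72 + (1/80)·80 = 99/4
Expected profit = 99/4 − 6 = 75/4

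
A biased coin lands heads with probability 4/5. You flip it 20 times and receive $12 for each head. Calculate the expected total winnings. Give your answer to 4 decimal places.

$192.0000

E[#heads] = 20·4/5 = 16 (linearity over flips).
E[winnings] = 12·16 = 192.
≈ 192.0000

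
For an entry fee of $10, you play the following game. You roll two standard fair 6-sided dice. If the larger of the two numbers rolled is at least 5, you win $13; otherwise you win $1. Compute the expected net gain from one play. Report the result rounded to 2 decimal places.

E[payout] = (4/9)·1 + (5/9)·13 = 23/3
Expected profit = 23/3 − 10 = -7/3 ≈ -$2.33

-$2.33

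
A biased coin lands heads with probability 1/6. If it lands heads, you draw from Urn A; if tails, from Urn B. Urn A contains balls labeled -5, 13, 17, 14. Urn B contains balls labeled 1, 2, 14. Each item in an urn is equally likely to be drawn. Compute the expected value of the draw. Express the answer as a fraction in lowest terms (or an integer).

457/72

E[X | Urn A] = (-5 + 13 + 17 + 14)/4 = 39/4
E[X | Urn B] = (1 + 2 + 14)/3 = 17/3
E[X] = (1/6)·39/4 + (5/6)·17/3 = 457/72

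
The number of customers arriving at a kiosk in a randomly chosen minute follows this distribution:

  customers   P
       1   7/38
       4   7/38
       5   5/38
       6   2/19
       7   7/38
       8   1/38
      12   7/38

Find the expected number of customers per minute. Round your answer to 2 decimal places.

5.92

E[X] = (7/38)·1 + (7/38)·4 + (5/38)·5 + (2/19)·6 + (7/38)·7 + (1/38)·8 + (7/38)·12
     = 225/38 ≈ 5.92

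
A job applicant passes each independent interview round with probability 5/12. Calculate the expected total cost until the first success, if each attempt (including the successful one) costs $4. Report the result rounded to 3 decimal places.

$9.600

E[#attempts] = 1/p = 12/5; E[cost] = 4·12/5 = 48/5.
≈ 9.600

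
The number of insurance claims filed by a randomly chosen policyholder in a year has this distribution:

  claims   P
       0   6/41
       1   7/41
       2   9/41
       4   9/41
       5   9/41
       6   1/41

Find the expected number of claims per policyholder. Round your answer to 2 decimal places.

E[X] = (6/41)·0 + (7/41)·1 + (9/41)·2 + (9/41)·4 + (9/41)·5 + (1/41)·6
     = 112/41 ≈ 2.73

2.73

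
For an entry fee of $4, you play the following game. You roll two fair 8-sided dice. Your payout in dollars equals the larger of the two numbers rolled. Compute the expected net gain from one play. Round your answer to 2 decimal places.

Distribution of the larger of the two numbers rolled: 1 w.p. 1/64, 2 w.p. 3/64, 3 w.p. 5/64, 4 w.p. 7/64, 5 w.p. 9/64, 6 w.p. 11/64, …
E[payout] = (1/64)·1 + (3/64)·2 + (5/64)·3 + (7/64)·4 + (9/64)·5 + (11/64)·6 + (13/64)·7 + (15/64)·8 = 93/16
Expected profit = 93/16 − 4 = 29/16 ≈ $1.81

$1.81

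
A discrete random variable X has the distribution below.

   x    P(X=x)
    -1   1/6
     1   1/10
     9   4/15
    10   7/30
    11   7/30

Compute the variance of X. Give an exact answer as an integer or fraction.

E[X] = (1/6)·(-1) + (1/10)·1 + (4/15)·9 + (7/30)·10 + (7/30)·11 = 217/30
E[X²] = (1/6)·1 + (1/10)·1 + (4/15)·81 + (7/30)·100 + (7/30)·121 = 2203/30
Var(X) = 2203/30 − (217/30)² = 19001/900

19001/900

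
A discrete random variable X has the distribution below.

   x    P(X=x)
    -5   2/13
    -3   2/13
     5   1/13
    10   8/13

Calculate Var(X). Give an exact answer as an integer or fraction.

6848/169

E[X] = (2/13)·(-5) + (2/13)·(-3) + (1/13)·5 + (8/13)·10 = 69/13
E[X²] = (2/13)·25 + (2/13)·9 + (1/13)·25 + (8/13)·100 = 893/13
Var(X) = 893/13 − (69/13)² = 6848/169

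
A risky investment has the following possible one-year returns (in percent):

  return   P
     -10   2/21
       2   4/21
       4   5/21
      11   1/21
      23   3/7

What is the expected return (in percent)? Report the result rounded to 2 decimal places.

E[X] = (2/21)·(-10) + (4/21)·2 + (5/21)·4 + (1/21)·11 + (3/7)·23
     = 226/21 ≈ 10.76

10.76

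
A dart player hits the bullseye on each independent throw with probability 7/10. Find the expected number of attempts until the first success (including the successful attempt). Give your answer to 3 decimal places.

For a geometric distribution, E[trials] = 1/p = 1/(7/10) = 10/7.
≈ 1.429

1.429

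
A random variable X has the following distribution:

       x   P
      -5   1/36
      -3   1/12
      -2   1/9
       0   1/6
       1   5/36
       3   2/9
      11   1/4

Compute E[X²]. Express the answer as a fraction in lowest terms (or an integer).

617/18

E[X²] = (1/36)·25 + (1/12)·9 + (1/9)·4 + (1/6)·0 + (5/36)·1 + (2/9)·9 + (1/4)·121
     = 617/18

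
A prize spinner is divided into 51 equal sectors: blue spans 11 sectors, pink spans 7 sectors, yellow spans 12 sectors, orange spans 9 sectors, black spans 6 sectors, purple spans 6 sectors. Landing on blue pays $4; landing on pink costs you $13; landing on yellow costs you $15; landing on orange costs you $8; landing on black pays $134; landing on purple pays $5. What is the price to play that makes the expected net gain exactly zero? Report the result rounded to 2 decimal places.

$10.49

E[payout] = (11/51)·4 + (7/51)·(-13) + (12/51)·(-15) + (9/51)·(-8) + (6/51)·134 + (6/51)·5 = 535/51
Fair fee = E[payout] = 535/51 ≈ $10.49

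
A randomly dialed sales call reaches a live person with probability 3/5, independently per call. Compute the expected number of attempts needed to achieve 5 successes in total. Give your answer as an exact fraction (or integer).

By linearity (sum of 5 independent geometric waits), E[trials] = 5/p = 5/(3/5) = 25/3.

25/3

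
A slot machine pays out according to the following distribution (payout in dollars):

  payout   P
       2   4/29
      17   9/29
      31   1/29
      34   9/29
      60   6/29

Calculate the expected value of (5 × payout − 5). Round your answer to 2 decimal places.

142.93

E[5x-5] = (4/29)·5 + (9/29)·80 + (1/29)·150 + (9/29)·165 + (6/29)·295
     = 4145/29 ≈ 142.93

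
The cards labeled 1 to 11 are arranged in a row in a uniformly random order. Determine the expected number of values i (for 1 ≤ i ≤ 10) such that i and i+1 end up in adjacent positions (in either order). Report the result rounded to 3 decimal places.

For each i ∈ {1,…,10}, let Xᵢ = 1 if i and i+1 are adjacent. P(Xᵢ=1) = 2·(11−1)!/11! = 2/11.
By linearity, E[ΣXᵢ] = (10)·(2/11) = 20/11.
≈ 1.818

1.818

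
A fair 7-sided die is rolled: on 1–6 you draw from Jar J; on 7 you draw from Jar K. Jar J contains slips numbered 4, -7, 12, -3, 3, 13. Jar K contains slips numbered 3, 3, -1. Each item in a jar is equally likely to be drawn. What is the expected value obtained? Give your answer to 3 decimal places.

3.381

E[X | Jar J] = (4 − 7 + 12 − 3 + 3 + 13)/6 = 11/3
E[X | Jar K] = (3 + 3 − 1)/3 = 5/3
E[X] = (6/7)·11/3 + (1/7)·5/3 = 71/21 ≈ 3.381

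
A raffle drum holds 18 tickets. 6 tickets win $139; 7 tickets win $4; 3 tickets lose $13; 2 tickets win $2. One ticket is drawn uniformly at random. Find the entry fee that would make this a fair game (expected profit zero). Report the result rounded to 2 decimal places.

E[payout] = (6/18)·139 + (7/18)·4 + (3/18)·(-13) + (2/18)·2 = 827/18
Fair fee = E[payout] = 827/18 ≈ $45.94

$45.94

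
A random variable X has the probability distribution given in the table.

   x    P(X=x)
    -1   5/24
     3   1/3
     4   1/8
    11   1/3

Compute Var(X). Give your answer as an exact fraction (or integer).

E[X] = (5/24)·(-1) + (1/3)·3 + (1/8)·4 + (1/3)·11 = 119/24
E[X²] = (5/24)·1 + (1/3)·9 + (1/8)·16 + (1/3)·121 = 1093/24
Var(X) = 1093/24 − (119/24)² = 12071/576

12071/576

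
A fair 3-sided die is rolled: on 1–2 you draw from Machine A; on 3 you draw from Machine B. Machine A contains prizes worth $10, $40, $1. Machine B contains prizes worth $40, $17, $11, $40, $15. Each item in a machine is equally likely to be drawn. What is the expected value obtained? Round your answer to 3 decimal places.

$19.533

E[X | Machine A] = (10 + 40 + 1)/3 = 17
E[X | Machine B] = (40 + 17 + 11 + 40 + 15)/5 = 123/5
E[X] = (2/3)·17 + (1/3)·123/5 = 293/15 ≈ 19.533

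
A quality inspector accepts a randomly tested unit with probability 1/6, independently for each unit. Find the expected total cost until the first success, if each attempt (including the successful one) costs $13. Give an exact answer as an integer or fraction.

$78

E[#attempts] = 1/p = 6; E[cost] = 13·6 = 78.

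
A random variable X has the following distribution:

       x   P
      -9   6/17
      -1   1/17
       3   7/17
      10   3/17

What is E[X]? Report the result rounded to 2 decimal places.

-0.24

E[X] = (6/17)·(-9) + (1/17)·(-1) + (7/17)·3 + (3/17)·10
     = -4/17 ≈ -0.24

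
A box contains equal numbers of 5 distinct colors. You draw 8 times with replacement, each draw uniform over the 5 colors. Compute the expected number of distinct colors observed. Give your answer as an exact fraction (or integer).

Let Xⱼ=1 if type j appears at least once. P(Xⱼ=1) = 1 − ((5−1)/5)^8 = 325089/390625.
E[#distinct] = 5·325089/390625 = 325089/78125.

325089/78125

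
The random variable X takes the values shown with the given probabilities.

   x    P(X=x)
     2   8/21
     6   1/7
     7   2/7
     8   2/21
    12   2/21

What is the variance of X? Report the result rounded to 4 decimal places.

E[X] = (8/21)·2 + (1/7)·6 + (2/7)·7 + (2/21)·8 + (2/21)·12 = 116/21
E[X²] = (8/21)·4 + (1/7)·36 + (2/7)·49 + (2/21)·64 + (2/21)·144 = 850/21
Var(X) = 850/21 − (116/21)² = 4394/441 ≈ 9.9637

9.9637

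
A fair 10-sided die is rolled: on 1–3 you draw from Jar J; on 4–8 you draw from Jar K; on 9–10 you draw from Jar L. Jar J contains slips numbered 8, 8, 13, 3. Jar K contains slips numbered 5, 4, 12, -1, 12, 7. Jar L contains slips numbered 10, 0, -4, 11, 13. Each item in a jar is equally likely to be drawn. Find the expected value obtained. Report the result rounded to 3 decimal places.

E[X | Jar J] = (8 + 8 + 13 + 3)/4 = 8
E[X | Jar K] = (5 + 4 + 12 − 1 + 12 + 7)/6 = 13/2
E[X | Jar L] = (10 + 0 − 4 + 11 + 13)/5 = 6
E[X] = (3/10)·8 + (1/2)·13/2 + (1/5)·6 = 137/20 ≈ 6.850

6.850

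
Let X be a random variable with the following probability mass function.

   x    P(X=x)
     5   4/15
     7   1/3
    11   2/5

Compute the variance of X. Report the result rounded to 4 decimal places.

E[X] = (4/15)·5 + (1/3)·7 + (2/5)·11 = 121/15
E[X²] = (4/15)·25 + (1/3)·49 + (2/5)·121 = 357/5
Var(X) = 357/5 − (121/15)² = 1424/225 ≈ 6.3289

6.3289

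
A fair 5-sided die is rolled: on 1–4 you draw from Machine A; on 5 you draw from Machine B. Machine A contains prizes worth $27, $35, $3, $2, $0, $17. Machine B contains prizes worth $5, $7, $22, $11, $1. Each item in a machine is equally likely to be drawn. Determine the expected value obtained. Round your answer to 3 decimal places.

E[X | Machine A] = (27 + 35 + 3 + 2 + 0 + 17)/6 = 14
E[X | Machine B] = (5 + 7 + 22 + 11 + 1)/5 = 46/5
E[X] = (4/5)·14 + (1/5)·46/5 = 326/25 ≈ 13.040

$13.040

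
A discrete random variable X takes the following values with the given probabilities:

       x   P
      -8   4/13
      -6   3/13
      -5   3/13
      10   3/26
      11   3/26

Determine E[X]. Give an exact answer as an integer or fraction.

E[X] = (4/13)·(-8) + (3/13)·(-6) + (3/13)·(-5) + (3/26)·10 + (3/26)·11
     = -67/26

-67/26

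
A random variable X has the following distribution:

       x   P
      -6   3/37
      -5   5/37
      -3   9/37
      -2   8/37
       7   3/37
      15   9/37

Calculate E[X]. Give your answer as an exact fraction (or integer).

70/37

E[X] = (3/37)·(-6) + (5/37)·(-5) + (9/37)·(-3) + (8/37)·(-2) + (3/37)·7 + (9/37)·15
     = 70/37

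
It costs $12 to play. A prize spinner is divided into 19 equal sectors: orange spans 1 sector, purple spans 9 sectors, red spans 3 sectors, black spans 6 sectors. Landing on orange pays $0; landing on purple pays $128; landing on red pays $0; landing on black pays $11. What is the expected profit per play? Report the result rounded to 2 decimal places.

E[payout] = (1/19)·0 + (9/19)·128 + (3/19)·0 + (6/19)·11 = 1218/19
Expected profit = 1218/19 − 12 = 990/19 ≈ $52.11

$52.11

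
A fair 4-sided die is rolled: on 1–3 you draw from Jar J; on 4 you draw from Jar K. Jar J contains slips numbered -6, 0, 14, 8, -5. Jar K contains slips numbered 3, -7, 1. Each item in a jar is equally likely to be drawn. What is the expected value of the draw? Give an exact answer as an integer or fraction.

E[X | Jar J] = (-6 + 0 + 14 + 8 − 5)/5 = 11/5
E[X | Jar K] = (3 − 7 + 1)/3 = -1
E[X] = (3/4)·11/5 + (1/4)·(-1) = 7/5

7/5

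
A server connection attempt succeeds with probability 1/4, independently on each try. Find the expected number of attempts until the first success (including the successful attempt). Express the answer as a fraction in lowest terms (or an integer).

For a geometric distribution, E[trials] = 1/p = 1/(1/4) = 4.

4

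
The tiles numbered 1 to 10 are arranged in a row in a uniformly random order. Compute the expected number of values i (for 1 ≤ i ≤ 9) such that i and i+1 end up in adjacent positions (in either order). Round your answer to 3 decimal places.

1.800

For each i ∈ {1,…,9}, let Xᵢ = 1 if i and i+1 are adjacent. P(Xᵢ=1) = 2·(10−1)!/10! = 2/10.
By linearity, E[ΣXᵢ] = (9)·(2/10) = 9/5.
≈ 1.800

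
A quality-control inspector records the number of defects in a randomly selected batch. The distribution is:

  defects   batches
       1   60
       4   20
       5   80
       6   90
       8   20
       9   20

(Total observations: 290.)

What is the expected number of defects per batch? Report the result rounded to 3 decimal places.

4.897

Total = 290, so P(defects=1) = 60/290, etc.
E[X] = (6/29)·1 + (2/29)·4 + (8/29)·5 + (9/29)·6 + (2/29)·8 + (2/29)·9
     = 142/29 ≈ 4.897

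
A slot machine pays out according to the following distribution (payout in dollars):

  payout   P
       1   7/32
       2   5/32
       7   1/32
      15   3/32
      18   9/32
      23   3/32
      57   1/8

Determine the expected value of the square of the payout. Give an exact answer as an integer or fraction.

9125/16

E[X²] = (7/32)·1 + (5/32)·4 + (1/32)·49 + (3/32)·225 + (9/32)·324 + (3/32)·529 + (1/8)·3249
     = 9125/16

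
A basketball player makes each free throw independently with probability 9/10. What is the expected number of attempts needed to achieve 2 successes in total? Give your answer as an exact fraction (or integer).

By linearity (sum of 2 independent geometric waits), E[trials] = 2/p = 2/(9/10) = 20/9.

20/9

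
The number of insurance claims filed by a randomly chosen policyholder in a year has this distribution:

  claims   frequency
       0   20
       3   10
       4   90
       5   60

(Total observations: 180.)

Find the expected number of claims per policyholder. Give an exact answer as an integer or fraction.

23/6

Total = 180, so P(claims=0) = 20/180, etc.
E[X] = (1/9)·0 + (1/18)·3 + (1/2)·4 + (1/3)·5
     = 23/6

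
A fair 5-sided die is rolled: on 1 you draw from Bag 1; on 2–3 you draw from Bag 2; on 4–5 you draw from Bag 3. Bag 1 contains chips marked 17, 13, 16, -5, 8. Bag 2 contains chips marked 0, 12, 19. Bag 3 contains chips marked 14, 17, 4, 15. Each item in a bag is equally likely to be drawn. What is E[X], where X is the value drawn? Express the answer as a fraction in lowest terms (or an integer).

E[X | Bag 1] = (17 + 13 + 16 − 5 + 8)/5 = 49/5
E[X | Bag 2] = (0 + 12 + 19)/3 = 31/3
E[X | Bag 3] = (14 + 17 + 4 + 15)/4 = 25/2
E[X] = (1/5)·49/5 + (2/5)·31/3 + (2/5)·25/2 = 832/75

832/75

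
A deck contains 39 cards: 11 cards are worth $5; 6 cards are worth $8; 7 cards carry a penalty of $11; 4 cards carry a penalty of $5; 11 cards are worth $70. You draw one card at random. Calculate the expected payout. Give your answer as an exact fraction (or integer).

776/39 dollars

E[payout] = (11/39)·5 + (6/39)·8 + (7/39)·(-11) + (4/39)·(-5) + (11/39)·70 = 776/39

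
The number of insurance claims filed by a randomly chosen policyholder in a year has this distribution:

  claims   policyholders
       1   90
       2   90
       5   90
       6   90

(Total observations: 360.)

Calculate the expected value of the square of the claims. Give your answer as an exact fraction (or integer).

33/2

Total = 360, so P(claims=1) = 90/360, etc.
E[X²] = (1/4)·1 + (1/4)·4 + (1/4)·25 + (1/4)·36
     = 33/2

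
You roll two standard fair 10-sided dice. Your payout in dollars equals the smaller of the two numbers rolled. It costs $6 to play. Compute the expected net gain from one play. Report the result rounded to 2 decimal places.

Distribution of the smaller of the two numbers rolled: 1 w.p. 19/100, 2 w.p. 17/100, 3 w.p. 3/20, 4 w.p. 13/100, 5 w.p. 11/100, 6 w.p. 9/100, …
E[payout] = (19/100)·1 + (17/100)·2 + (3/20)·3 + (13/100)·4 + (11/100)·5 + (9/100)·6 + (7/100)·7 + (1/20)·8 + (3/100)·9 + (1/100)·10 = 77/20
Expected profit = 77/20 − 6 = -43/20 ≈ -$2.15

-$2.15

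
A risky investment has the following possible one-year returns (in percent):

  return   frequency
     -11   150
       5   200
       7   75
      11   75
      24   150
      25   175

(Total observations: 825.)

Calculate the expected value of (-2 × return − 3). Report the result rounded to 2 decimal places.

Total = 825, so P(return=-11) = 150/825, etc.
E[-2x-3] = (2/11)·19 + (8/33)·(-13) + (1/11)·(-17) + (1/11)·(-25) + (2/11)·(-51) + (7/33)·(-53)
     = -793/33 ≈ -24.03

-24.03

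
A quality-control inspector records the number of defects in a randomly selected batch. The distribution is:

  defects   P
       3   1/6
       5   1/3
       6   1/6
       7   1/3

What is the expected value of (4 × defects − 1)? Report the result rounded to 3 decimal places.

E[4x-1] = (1/6)·11 + (1/3)·19 + (1/6)·23 + (1/3)·27
     = 21 ≈ 21.000

21.000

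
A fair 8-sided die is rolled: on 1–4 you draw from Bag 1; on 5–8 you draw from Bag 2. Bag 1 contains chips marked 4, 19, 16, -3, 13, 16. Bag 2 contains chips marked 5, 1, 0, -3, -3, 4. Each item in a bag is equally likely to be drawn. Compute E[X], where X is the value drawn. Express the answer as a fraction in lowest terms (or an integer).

E[X | Bag 1] = (4 + 19 + 16 − 3 + 13 + 16)/6 = 65/6
E[X | Bag 2] = (5 + 1 + 0 − 3 − 3 + 4)/6 = 2/3
E[X] = (1/2)·65/6 + (1/2)·2/3 = 23/4

23/4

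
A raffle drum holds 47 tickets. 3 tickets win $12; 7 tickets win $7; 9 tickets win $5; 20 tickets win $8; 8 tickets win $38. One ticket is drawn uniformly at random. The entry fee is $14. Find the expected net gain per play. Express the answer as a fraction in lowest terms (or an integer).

E[payout] = (3/47)·12 + (7/47)·7 + (9/47)·5 + (20/47)·8 + (8/47)·38 = 594/47
Expected profit = 594/47 − 14 = -64/47

-64/47 dollars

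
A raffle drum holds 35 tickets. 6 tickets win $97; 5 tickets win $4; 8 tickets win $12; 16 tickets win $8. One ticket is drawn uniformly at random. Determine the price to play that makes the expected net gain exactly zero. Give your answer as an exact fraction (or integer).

E[payout] = (6/35)·97 + (5/35)·4 + (8/35)·12 + (16/35)·8 = 118/5
Fair fee = E[payout] = 118/5

118/5 dollars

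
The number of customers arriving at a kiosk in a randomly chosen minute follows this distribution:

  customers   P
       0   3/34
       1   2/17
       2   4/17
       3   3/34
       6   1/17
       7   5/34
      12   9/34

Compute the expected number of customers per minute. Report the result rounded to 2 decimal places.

5.41

E[X] = (3/34)·0 + (2/17)·1 + (4/17)·2 + (3/34)·3 + (1/17)·6 + (5/34)·7 + (9/34)·12
     = 92/17 ≈ 5.41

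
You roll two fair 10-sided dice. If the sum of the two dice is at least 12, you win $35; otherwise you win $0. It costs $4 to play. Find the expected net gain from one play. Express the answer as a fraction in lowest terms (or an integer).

E[payout] = (11/20)·0 + (9/20)·35 = 63/4
Expected profit = 63/4 − 4 = 47/4

47/4 dollars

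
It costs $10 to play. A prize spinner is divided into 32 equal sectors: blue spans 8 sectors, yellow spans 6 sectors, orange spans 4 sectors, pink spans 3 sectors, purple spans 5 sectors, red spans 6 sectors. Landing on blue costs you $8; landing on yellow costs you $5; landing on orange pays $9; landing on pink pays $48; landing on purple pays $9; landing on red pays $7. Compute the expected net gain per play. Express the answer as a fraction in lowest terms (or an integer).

-147/32 dollars

E[payout] = (8/32)·(-8) + (6/32)·(-5) + (4/32)·9 + (3/32)·48 + (5/32)·9 + (6/32)·7 = 173/32
Expected profit = 173/32 − 10 = -147/32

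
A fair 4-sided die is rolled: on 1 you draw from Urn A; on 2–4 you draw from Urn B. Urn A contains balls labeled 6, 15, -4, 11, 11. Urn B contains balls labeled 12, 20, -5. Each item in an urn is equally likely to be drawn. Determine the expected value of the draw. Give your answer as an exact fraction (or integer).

E[X | Urn A] = (6 + 15 − 4 + 11 + 11)/5 = 39/5
E[X | Urn B] = (12 + 20 − 5)/3 = 9
E[X] = (1/4)·39/5 + (3/4)·9 = 87/10

87/10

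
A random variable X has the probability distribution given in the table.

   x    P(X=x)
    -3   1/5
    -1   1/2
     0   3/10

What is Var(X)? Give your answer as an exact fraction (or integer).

109/100

E[X] = (1/5)·(-3) + (1/2)·(-1) + (3/10)·0 = -11/10
E[X²] = (1/5)·9 + (1/2)·1 + (3/10)·0 = 23/10
Var(X) = 23/10 − (-11/10)² = 109/100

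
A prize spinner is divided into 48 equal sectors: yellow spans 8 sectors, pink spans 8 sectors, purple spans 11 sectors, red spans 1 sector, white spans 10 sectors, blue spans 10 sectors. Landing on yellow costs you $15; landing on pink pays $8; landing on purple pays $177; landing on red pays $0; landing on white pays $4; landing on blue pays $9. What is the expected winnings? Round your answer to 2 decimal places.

E[payout] = (8/48)·(-15) + (8/48)·8 + (11/48)·177 + (1/48)·0 + (10/48)·4 + (10/48)·9 = 2021/48
≈ $42.10

$42.10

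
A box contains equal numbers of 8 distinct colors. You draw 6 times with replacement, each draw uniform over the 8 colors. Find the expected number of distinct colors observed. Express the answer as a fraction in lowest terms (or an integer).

144495/32768

Let Xⱼ=1 if type j appears at least once. P(Xⱼ=1) = 1 − ((8−1)/8)^6 = 144495/262144.
E[#distinct] = 8·144495/262144 = 144495/32768.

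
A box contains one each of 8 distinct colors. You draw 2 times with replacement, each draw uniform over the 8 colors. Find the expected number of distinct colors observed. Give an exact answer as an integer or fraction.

Let Xⱼ=1 if type j appears at least once. P(Xⱼ=1) = 1 − ((8−1)/8)^2 = 15/64.
E[#distinct] = 8·15/64 = 15/8.

15/8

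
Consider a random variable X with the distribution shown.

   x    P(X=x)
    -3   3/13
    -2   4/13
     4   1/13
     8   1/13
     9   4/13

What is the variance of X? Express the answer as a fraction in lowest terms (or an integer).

4850/169

E[X] = (3/13)·(-3) + (4/13)·(-2) + (1/13)·4 + (1/13)·8 + (4/13)·9 = 31/13
E[X²] = (3/13)·9 + (4/13)·4 + (1/13)·16 + (1/13)·64 + (4/13)·81 = 447/13
Var(X) = 447/13 − (31/13)² = 4850/169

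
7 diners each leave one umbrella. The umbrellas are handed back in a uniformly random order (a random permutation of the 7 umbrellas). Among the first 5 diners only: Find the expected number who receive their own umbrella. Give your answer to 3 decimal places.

0.714

Let Xᵢ = 1 if person i gets their own umbrella. For each i, P(Xᵢ=1) = 1/7.
By linearity of expectation, E[X₁+…+X_5] = 5·(1/7) = 5/7.
≈ 0.714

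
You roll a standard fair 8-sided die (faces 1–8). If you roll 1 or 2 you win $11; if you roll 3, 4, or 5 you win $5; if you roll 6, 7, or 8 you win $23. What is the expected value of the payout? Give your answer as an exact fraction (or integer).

53/4 dollars

E[payout] = (3/8)·5 + (1/4)·11 + (3/8)·23 = 53/4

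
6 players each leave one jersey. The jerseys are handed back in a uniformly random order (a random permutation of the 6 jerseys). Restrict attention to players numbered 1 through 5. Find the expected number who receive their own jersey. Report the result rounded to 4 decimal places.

0.8333

Let Xᵢ = 1 if person i gets their own jersey. For each i, P(Xᵢ=1) = 1/6.
By linearity of expectation, E[X₁+…+X_5] = 5·(1/6) = 5/6.
≈ 0.8333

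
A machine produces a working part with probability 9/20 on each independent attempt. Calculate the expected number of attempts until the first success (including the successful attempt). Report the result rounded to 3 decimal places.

2.222

For a geometric distribution, E[trials] = 1/p = 1/(9/20) = 20/9.
≈ 2.222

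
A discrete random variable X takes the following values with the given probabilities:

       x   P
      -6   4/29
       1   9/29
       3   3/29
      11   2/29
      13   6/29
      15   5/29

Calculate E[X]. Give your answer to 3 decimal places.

E[X] = (4/29)·(-6) + (9/29)·1 + (3/29)·3 + (2/29)·11 + (6/29)·13 + (5/29)·15
     = 169/29 ≈ 5.828

5.828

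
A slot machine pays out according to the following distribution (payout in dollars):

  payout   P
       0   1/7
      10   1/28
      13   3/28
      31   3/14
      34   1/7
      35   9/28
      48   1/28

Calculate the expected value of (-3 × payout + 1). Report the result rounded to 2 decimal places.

E[-3x+1] = (1/7)·1 + (1/28)·(-29) + (3/28)·(-38) + (3/14)·(-92) + (1/7)·(-101) + (9/28)·(-104) + (1/28)·(-143)
     = -1087/14 ≈ -77.64

-77.64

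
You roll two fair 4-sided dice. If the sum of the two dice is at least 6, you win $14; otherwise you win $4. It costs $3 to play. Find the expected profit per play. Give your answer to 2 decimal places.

$4.75

E[payout] = (5/8)·4 + (3/8)·14 = 31/4
Expected profit = 31/4 − 3 = 19/4 ≈ $4.75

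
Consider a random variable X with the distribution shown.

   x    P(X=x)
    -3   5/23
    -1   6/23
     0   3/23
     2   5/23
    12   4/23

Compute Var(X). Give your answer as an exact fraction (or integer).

E[X] = (5/23)·(-3) + (6/23)·(-1) + (3/23)·0 + (5/23)·2 + (4/23)·12 = 37/23
E[X²] = (5/23)·9 + (6/23)·1 + (3/23)·0 + (5/23)·4 + (4/23)·144 = 647/23
Var(X) = 647/23 − (37/23)² = 13512/529

13512/529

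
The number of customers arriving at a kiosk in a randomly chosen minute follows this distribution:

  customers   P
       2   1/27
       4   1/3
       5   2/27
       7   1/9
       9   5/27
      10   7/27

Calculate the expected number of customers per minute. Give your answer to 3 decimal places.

6.815

E[X] = (1/27)·2 + (1/3)·4 + (2/27)·5 + (1/9)·7 + (5/27)·9 + (7/27)·10
     = 184/27 ≈ 6.815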